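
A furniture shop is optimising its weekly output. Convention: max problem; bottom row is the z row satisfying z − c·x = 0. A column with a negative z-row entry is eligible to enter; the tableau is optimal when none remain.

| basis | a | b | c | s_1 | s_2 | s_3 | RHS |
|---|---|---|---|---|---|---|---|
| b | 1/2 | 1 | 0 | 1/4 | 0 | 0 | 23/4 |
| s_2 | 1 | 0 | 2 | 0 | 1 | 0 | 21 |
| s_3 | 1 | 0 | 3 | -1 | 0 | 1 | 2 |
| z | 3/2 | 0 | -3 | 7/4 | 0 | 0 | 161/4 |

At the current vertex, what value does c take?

0

c is not in the basis, so in the current basic feasible solution c = 0.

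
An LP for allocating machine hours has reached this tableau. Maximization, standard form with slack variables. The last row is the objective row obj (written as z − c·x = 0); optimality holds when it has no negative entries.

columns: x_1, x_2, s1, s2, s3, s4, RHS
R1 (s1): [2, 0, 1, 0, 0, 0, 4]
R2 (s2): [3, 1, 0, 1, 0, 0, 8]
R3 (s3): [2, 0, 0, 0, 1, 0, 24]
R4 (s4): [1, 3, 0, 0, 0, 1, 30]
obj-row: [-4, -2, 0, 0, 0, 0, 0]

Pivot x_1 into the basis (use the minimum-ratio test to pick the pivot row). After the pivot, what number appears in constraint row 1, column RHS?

2

Ratio test on column x_1 — row 1: 4/2 = 2; row 2: 8/3 = 8/3; row 3: 24/2 = 12; row 4: 30/1 = 30. Minimum is 2 at row 1 (s1 leaves); pivot element 2.
Divide row 1 by 2; eliminate column x_1 from the other rows.
In the new row 1, the RHS entry is the old entry divided by the pivot: 4/2 = 2.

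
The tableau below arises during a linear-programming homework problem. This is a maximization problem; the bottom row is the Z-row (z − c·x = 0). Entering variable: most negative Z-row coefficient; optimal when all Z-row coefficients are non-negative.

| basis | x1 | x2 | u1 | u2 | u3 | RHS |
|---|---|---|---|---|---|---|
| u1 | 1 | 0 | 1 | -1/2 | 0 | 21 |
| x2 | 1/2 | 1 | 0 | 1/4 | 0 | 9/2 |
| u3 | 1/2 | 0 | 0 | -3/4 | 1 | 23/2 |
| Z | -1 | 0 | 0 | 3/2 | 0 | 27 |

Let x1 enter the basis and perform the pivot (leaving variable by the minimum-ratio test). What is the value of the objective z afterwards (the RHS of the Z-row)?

36

Ratio test on column x1 — row 1: 21/1 = 21; row 2: (9/2)/(1/2) = 9; row 3: (23/2)/(1/2) = 23. Minimum is 9 at row 2 (x2 leaves); pivot element 1/2.
Pivot on row 2; the Z-row RHS becomes 27 − (-1)·9 = 36.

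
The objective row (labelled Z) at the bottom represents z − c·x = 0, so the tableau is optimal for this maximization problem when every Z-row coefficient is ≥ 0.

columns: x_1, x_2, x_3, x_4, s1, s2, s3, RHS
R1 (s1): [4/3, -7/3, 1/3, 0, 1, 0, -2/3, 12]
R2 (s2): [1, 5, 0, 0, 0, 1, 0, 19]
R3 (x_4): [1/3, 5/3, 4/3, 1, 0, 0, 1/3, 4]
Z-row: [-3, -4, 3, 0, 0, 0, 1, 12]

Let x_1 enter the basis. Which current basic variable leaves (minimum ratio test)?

s1

Column x_1 entries and ratios — s1: 12/(4/3) = 9; s2: 19/1 = 19; x_4: 4/(1/3) = 12.
Smallest ratio is 9 in the row of s1, so s1 leaves.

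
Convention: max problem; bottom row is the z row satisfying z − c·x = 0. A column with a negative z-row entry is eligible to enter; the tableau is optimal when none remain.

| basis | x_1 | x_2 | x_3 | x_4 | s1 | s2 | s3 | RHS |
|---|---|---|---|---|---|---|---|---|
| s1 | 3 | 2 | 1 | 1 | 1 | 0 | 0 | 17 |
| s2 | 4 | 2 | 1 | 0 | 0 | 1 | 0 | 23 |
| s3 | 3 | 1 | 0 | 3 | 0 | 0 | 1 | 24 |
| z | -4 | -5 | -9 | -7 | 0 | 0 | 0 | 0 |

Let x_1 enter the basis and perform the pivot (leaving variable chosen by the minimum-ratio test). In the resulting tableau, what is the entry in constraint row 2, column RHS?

Ratio test on column x_1 — row 1: 17/3 = 17/3; row 2: 23/4 = 23/4; row 3: 24/3 = 8. Minimum is 17/3 at row 1 (s1 leaves); pivot element 3.
Divide row 1 by 3; eliminate column x_1 from the other rows.
Row 2 update in column RHS: 23 − 4·(17/3) = 1/3.

1/3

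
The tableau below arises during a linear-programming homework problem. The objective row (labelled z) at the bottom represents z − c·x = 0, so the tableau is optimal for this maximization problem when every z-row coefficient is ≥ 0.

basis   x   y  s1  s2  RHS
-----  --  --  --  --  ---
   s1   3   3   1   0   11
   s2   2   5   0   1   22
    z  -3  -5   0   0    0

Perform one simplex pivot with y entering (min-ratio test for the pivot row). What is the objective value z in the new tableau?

55/3

Ratio test on column y — row 1: 11/3 = 11/3; row 2: 22/5 = 22/5. Minimum is 11/3 at row 1 (s1 leaves); pivot element 3.
Pivot on row 1; the z-row RHS becomes 0 − (-5)·(11/3) = 55/3.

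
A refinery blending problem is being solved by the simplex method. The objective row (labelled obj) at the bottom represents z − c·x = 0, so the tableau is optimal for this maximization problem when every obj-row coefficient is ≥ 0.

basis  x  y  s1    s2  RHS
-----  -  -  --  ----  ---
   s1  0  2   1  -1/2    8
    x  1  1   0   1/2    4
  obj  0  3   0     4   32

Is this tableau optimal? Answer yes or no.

Every obj-row coefficient is ≥ 0, so the tableau is optimal.

yes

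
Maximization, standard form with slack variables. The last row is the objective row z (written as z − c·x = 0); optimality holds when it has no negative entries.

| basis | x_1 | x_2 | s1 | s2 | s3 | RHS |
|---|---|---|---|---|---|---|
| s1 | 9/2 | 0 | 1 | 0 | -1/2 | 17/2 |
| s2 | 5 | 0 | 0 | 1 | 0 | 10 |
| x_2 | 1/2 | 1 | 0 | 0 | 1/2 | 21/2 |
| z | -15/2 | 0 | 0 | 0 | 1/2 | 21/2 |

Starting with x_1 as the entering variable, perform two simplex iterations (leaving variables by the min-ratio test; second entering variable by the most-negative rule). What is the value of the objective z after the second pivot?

25

Ratio test on column x_1 — row 1: (17/2)/(9/2) = 17/9; row 2: 10/5 = 2; row 3: (21/2)/(1/2) = 21. Minimum is 17/9 at row 1 (s1 leaves); pivot element 9/2.
Pivot on row 1; the z-row RHS becomes 21/2 − (-15/2)·(17/9) = 74/3.
Next entering variable (most negative z-row entry -1/3): s3.
Ratio test on column s3 — row 1: entry -1/9 ≤ 0; row 2: (5/9)/(5/9) = 1; row 3: (86/9)/(5/9) = 86/5. Minimum is 1 at row 2 (s2 leaves); pivot element 5/9.
After the second pivot the z-row RHS is 74/3 − (-1/3)·1 = 25.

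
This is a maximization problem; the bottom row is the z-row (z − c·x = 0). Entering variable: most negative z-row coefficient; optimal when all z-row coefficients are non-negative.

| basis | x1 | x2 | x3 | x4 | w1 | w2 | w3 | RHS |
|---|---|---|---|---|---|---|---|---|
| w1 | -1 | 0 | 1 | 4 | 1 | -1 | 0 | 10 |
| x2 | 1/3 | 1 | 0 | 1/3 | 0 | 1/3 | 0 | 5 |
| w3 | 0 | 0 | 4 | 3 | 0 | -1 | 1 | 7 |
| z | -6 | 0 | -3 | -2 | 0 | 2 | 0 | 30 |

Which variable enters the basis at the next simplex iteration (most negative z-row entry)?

x1

Negative z-row entries: x1: -6, x3: -3, x4: -2.
The most negative is -6 in column x1, so x1 enters.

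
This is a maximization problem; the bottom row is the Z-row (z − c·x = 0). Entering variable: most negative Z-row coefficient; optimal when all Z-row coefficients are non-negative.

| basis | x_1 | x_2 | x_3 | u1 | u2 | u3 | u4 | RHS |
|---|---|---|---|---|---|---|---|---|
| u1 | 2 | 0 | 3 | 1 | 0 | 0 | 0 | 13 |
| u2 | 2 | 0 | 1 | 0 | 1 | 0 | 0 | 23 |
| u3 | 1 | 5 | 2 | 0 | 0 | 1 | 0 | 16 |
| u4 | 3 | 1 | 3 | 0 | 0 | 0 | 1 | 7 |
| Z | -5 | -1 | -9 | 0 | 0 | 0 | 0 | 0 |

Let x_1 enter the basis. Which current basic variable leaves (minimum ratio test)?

u4

Column x_1 entries and ratios — u1: 13/2 = 13/2; u2: 23/2 = 23/2; u3: 16/1 = 16; u4: 7/3 = 7/3.
Smallest ratio is 7/3 in the row of u4, so u4 leaves.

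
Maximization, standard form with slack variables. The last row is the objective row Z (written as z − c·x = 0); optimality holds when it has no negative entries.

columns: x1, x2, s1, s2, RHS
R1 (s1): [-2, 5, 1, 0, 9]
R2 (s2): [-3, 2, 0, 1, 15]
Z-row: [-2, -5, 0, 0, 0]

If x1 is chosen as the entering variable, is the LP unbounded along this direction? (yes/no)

Every constraint-row entry in column x1 is ≤ 0, so increasing x1 is unbounded.

yes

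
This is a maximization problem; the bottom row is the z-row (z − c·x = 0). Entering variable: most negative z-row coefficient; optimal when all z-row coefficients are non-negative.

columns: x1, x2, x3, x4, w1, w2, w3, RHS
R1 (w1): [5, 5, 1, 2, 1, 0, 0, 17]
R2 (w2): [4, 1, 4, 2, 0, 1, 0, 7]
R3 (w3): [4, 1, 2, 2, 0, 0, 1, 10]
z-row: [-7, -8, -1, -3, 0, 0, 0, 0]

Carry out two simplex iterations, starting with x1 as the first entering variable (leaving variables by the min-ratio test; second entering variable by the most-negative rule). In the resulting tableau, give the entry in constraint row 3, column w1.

0

Ratio test on column x1 — row 1: 17/5 = 17/5; row 2: 7/4 = 7/4; row 3: 10/4 = 5/2. Minimum is 7/4 at row 2 (w2 leaves); pivot element 4.
Divide row 2 by 4; eliminate column x1 from the other rows.
Second iteration: most negative z-row entry is -25/4 in column x2, so x2 enters.
Ratio test on column x2 — row 1: (33/4)/(15/4) = 11/5; row 2: (7/4)/(1/4) = 7; row 3: entry 0 ≤ 0. Minimum is 11/5 at row 1 (w1 leaves); pivot element 15/4.
Divide row 1 by 15/4; eliminate column x2 from the other rows.
After both pivots, the entry at constraint row 3, column w1 is 0.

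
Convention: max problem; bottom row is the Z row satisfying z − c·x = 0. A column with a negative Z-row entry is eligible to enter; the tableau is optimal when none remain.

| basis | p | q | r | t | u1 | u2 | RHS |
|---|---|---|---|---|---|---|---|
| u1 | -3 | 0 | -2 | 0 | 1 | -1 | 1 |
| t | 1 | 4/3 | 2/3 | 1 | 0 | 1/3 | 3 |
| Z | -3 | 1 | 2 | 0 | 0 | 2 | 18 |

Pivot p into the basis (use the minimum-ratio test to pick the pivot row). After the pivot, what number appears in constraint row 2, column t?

1

Ratio test on column p — row 1: entry -3 ≤ 0; row 2: 3/1 = 3. Minimum is 3 at row 2 (t leaves); pivot element 1.
Divide row 2 by 1; eliminate column p from the other rows.
In the new row 2, the t entry is the old entry divided by the pivot: 1/1 = 1.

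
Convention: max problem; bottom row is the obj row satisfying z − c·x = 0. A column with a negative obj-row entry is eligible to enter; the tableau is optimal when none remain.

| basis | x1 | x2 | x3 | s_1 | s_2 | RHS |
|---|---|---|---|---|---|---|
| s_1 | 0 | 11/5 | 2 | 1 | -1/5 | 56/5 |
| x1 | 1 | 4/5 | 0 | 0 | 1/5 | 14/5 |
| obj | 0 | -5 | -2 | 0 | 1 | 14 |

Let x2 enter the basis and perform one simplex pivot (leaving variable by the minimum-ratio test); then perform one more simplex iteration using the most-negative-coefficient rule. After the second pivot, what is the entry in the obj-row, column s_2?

3/2

Ratio test on column x2 — row 1: (56/5)/(11/5) = 56/11; row 2: (14/5)/(4/5) = 7/2. Minimum is 7/2 at row 2 (x1 leaves); pivot element 4/5.
Divide row 2 by 4/5; eliminate column x2 from the other rows.
Second iteration: most negative obj-row entry is -2 in column x3, so x3 enters.
Ratio test on column x3 — row 1: (7/2)/2 = 7/4; row 2: entry 0 ≤ 0. Minimum is 7/4 at row 1 (s_1 leaves); pivot element 2.
Divide row 1 by 2; eliminate column x3 from the other rows.
After both pivots, the entry at the obj-row, column s_2 is 3/2.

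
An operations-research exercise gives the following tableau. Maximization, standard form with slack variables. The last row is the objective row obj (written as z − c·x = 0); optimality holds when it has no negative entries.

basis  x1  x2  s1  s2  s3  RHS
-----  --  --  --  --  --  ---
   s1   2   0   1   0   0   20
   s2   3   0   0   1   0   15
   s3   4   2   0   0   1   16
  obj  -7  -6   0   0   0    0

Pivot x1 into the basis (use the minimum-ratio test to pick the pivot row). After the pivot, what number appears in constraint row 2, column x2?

Ratio test on column x1 — row 1: 20/2 = 10; row 2: 15/3 = 5; row 3: 16/4 = 4. Minimum is 4 at row 3 (s3 leaves); pivot element 4.
Divide row 3 by 4; eliminate column x1 from the other rows.
Row 2 update in column x2: 0 − 3·(1/2) = -3/2.

-3/2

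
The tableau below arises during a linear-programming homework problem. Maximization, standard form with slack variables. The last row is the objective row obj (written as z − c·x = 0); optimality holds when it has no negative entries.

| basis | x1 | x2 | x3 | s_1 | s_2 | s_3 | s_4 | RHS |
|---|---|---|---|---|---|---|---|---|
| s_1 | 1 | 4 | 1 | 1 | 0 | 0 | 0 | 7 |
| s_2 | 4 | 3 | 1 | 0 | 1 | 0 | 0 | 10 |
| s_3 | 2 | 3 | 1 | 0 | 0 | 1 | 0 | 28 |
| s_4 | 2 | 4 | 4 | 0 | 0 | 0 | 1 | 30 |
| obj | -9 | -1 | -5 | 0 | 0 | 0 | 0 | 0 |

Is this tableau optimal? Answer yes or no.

The obj-row has a negative entry -9 in column x1, so it is not optimal.

no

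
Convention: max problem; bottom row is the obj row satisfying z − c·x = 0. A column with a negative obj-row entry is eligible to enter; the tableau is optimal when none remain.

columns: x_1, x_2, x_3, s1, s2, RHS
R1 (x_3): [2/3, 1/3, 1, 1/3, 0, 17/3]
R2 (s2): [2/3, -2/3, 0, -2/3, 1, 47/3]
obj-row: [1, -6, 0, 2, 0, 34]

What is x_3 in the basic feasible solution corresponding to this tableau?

17/3

x_3 is basic (row 1); its value is the RHS of that row, 17/3.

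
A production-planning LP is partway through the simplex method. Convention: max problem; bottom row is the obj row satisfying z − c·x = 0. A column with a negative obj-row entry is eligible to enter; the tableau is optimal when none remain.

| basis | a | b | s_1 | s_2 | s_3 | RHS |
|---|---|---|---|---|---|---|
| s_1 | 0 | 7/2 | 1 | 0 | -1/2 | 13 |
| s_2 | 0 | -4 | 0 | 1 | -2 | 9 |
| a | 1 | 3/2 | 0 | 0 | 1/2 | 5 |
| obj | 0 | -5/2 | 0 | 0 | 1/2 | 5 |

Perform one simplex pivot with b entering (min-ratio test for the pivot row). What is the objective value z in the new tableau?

Ratio test on column b — row 1: 13/(7/2) = 26/7; row 2: entry -4 ≤ 0; row 3: 5/(3/2) = 10/3. Minimum is 10/3 at row 3 (a leaves); pivot element 3/2.
Pivot on row 3; the obj-row RHS becomes 5 − (-5/2)·(10/3) = 40/3.

40/3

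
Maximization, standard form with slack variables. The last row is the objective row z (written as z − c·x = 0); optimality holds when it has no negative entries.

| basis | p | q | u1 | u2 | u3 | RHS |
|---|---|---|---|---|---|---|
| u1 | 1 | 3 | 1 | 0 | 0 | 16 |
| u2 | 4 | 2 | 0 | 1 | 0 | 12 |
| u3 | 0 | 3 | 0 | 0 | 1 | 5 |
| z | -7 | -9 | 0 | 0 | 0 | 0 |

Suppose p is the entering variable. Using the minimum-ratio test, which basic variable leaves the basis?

Column p entries and ratios — u1: 16/1 = 16; u2: 12/4 = 3; u3: 0 ≤ 0, skip.
Smallest ratio is 3 in the row of u2, so u2 leaves.

u2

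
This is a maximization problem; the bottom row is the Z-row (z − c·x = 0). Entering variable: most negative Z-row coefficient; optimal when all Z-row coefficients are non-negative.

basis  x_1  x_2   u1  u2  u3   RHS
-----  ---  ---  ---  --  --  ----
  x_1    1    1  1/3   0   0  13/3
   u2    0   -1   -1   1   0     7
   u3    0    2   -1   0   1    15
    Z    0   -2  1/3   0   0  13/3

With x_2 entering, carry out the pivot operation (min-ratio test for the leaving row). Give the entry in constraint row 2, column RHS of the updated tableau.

34/3

Ratio test on column x_2 — row 1: (13/3)/1 = 13/3; row 2: entry -1 ≤ 0; row 3: 15/2 = 15/2. Minimum is 13/3 at row 1 (x_1 leaves); pivot element 1.
Divide row 1 by 1; eliminate column x_2 from the other rows.
Row 2 update in column RHS: 7 − (-1)·(13/3) = 34/3.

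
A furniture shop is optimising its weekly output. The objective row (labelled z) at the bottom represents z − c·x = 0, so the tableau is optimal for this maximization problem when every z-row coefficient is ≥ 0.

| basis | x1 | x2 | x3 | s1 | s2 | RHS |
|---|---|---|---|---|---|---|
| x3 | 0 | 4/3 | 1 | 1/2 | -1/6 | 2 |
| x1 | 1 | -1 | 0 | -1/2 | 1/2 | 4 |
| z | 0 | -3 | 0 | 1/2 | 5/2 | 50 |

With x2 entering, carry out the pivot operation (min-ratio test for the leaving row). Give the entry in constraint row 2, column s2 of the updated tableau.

Ratio test on column x2 — row 1: 2/(4/3) = 3/2; row 2: entry -1 ≤ 0. Minimum is 3/2 at row 1 (x3 leaves); pivot element 4/3.
Divide row 1 by 4/3; eliminate column x2 from the other rows.
Row 2 update in column s2: 1/2 − (-1)·(-1/8) = 3/8.

3/8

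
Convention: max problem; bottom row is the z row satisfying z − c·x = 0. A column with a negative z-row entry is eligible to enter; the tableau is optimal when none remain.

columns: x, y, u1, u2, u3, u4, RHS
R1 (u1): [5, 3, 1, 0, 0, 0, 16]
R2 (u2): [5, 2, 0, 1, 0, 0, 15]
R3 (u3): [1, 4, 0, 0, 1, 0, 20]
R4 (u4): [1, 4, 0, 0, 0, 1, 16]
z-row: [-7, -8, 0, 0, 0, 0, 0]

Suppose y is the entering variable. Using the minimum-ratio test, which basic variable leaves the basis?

u4

Column y entries and ratios — u1: 16/3 = 16/3; u2: 15/2 = 15/2; u3: 20/4 = 5; u4: 16/4 = 4.
Smallest ratio is 4 in the row of u4, so u4 leaves.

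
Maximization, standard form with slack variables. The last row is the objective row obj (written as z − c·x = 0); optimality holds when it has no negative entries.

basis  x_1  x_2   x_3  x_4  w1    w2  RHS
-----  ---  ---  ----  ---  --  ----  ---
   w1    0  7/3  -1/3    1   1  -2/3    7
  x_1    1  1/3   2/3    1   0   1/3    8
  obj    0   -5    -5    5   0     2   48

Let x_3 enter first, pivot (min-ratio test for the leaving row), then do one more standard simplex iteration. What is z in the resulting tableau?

119

Ratio test on column x_3 — row 1: entry -1/3 ≤ 0; row 2: 8/(2/3) = 12. Minimum is 12 at row 2 (x_1 leaves); pivot element 2/3.
Pivot on row 2; the obj-row RHS becomes 48 − (-5)·12 = 108.
Next entering variable (most negative obj-row entry -5/2): x_2.
Ratio test on column x_2 — row 1: 11/(5/2) = 22/5; row 2: 12/(1/2) = 24. Minimum is 22/5 at row 1 (w1 leaves); pivot element 5/2.
After the second pivot the obj-row RHS is 108 − (-5/2)·(22/5) = 119.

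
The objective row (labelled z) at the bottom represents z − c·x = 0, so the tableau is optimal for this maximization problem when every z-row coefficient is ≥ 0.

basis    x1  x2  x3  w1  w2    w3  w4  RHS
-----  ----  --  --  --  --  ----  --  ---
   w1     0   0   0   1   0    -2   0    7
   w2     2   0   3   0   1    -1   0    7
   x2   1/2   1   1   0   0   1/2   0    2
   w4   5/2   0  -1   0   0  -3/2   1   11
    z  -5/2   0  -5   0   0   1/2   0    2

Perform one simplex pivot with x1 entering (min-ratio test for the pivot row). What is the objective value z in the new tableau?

43/4

Ratio test on column x1 — row 1: entry 0 ≤ 0; row 2: 7/2 = 7/2; row 3: 2/(1/2) = 4; row 4: 11/(5/2) = 22/5. Minimum is 7/2 at row 2 (w2 leaves); pivot element 2.
Pivot on row 2; the z-row RHS becomes 2 − (-5/2)·(7/2) = 43/4.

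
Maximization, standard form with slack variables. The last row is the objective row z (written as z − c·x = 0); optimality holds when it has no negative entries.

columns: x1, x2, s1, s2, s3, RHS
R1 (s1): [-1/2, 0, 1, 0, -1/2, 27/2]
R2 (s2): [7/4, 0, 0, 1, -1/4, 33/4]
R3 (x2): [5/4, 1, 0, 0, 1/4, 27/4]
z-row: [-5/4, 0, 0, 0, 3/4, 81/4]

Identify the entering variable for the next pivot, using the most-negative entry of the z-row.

x1

Negative z-row entries: x1: -5/4.
The most negative is -5/4 in column x1, so x1 enters.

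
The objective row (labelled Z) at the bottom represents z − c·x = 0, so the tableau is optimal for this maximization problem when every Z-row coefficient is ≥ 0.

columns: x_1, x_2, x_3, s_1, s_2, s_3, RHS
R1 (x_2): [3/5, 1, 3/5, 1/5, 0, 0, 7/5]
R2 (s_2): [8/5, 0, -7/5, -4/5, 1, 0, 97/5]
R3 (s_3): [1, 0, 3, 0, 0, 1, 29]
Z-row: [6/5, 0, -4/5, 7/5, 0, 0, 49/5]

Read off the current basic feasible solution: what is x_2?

x_2 is basic (row 1); its value is the RHS of that row, 7/5.

7/5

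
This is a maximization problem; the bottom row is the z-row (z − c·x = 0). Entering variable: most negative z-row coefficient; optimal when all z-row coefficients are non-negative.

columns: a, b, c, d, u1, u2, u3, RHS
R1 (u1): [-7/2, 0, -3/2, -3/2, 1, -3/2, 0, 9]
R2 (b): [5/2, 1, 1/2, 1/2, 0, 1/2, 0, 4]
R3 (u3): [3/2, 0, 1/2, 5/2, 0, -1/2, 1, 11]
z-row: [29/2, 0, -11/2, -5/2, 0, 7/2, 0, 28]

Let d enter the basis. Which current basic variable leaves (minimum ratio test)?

u3

Column d entries and ratios — u1: -3/2 ≤ 0, skip; b: 4/(1/2) = 8; u3: 11/(5/2) = 22/5.
Smallest ratio is 22/5 in the row of u3, so u3 leaves.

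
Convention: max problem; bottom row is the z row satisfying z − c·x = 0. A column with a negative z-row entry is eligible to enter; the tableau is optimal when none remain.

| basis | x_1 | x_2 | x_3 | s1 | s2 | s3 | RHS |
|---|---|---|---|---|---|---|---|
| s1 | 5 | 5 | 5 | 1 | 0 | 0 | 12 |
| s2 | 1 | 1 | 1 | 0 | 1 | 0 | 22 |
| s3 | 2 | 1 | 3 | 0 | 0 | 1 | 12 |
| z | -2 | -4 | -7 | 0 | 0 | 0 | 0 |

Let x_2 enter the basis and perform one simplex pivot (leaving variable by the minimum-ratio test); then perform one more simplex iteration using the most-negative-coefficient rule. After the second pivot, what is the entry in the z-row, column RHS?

84/5

Ratio test on column x_2 — row 1: 12/5 = 12/5; row 2: 22/1 = 22; row 3: 12/1 = 12. Minimum is 12/5 at row 1 (s1 leaves); pivot element 5.
Divide row 1 by 5; eliminate column x_2 from the other rows.
Second iteration: most negative z-row entry is -3 in column x_3, so x_3 enters.
Ratio test on column x_3 — row 1: (12/5)/1 = 12/5; row 2: entry 0 ≤ 0; row 3: (48/5)/2 = 24/5. Minimum is 12/5 at row 1 (x_2 leaves); pivot element 1.
Divide row 1 by 1; eliminate column x_3 from the other rows.
After both pivots, the entry at the z-row, column RHS is 84/5.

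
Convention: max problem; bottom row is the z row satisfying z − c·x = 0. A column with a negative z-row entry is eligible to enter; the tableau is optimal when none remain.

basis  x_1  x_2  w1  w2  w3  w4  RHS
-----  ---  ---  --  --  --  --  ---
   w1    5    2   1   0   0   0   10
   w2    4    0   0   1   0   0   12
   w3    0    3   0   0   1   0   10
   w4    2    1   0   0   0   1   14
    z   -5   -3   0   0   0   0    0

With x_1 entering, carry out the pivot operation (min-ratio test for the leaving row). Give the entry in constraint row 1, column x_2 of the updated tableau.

2/5

Ratio test on column x_1 — row 1: 10/5 = 2; row 2: 12/4 = 3; row 3: entry 0 ≤ 0; row 4: 14/2 = 7. Minimum is 2 at row 1 (w1 leaves); pivot element 5.
Divide row 1 by 5; eliminate column x_1 from the other rows.
In the new row 1, the x_2 entry is the old entry divided by the pivot: 2/5 = 2/5.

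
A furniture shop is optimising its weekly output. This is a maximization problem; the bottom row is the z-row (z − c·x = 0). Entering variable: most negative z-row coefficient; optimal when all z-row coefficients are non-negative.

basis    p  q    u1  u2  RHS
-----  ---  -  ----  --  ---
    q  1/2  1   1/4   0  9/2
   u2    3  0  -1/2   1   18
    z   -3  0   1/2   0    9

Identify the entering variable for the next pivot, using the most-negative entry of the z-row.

Negative z-row entries: p: -3.
The most negative is -3 in column p, so p enters.

p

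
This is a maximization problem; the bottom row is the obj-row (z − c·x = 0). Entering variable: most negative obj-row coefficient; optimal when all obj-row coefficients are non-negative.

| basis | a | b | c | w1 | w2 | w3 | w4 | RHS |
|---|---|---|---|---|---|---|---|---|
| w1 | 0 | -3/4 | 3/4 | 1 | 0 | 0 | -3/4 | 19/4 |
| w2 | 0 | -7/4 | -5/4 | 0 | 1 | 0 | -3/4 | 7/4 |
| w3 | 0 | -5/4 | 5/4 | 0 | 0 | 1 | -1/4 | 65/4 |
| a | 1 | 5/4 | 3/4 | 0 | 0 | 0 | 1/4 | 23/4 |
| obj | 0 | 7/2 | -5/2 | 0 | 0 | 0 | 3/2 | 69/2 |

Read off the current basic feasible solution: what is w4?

w4 is not in the basis, so in the current basic feasible solution w4 = 0.

0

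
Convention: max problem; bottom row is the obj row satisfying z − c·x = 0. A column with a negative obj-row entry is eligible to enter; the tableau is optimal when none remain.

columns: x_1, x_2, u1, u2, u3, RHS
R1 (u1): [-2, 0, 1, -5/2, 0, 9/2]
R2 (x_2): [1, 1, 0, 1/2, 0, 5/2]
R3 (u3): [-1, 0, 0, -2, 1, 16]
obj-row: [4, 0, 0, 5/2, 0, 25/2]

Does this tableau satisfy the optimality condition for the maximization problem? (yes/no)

yes

Every obj-row coefficient is ≥ 0, so the tableau is optimal.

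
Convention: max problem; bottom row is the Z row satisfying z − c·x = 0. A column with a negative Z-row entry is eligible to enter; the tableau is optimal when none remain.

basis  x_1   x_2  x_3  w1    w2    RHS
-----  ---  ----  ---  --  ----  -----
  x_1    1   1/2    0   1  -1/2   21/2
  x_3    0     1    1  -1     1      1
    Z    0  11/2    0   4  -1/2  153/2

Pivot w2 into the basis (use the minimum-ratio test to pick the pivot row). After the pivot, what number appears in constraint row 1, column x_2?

Ratio test on column w2 — row 1: entry -1/2 ≤ 0; row 2: 1/1 = 1. Minimum is 1 at row 2 (x_3 leaves); pivot element 1.
Divide row 2 by 1; eliminate column w2 from the other rows.
Row 1 update in column x_2: 1/2 − (-1/2)·1 = 1.

1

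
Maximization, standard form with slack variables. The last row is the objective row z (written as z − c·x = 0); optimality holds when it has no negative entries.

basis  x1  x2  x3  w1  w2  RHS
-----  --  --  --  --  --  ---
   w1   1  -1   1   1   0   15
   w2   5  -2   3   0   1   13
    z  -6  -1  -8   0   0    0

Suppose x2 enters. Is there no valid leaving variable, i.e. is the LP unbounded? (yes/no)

Every constraint-row entry in column x2 is ≤ 0, so increasing x2 is unbounded.

yes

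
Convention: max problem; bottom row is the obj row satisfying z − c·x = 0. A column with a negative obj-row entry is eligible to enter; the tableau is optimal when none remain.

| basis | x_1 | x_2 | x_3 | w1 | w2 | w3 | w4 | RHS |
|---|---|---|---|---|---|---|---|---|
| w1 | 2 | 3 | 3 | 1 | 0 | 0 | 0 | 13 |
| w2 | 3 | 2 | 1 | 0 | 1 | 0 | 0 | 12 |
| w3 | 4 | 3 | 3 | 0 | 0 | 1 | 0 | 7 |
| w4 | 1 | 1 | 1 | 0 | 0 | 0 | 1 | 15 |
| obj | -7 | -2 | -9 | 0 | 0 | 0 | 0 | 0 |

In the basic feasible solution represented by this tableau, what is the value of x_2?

x_2 is not in the basis, so in the current basic feasible solution x_2 = 0.

0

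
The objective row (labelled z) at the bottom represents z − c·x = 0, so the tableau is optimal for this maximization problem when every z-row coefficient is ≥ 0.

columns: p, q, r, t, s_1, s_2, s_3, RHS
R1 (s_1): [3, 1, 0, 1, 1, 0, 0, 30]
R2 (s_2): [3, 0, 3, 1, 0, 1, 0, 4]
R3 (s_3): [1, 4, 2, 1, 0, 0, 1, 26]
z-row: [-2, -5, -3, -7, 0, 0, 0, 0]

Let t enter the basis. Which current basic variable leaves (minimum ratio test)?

s_2

Column t entries and ratios — s_1: 30/1 = 30; s_2: 4/1 = 4; s_3: 26/1 = 26.
Smallest ratio is 4 in the row of s_2, so s_2 leaves.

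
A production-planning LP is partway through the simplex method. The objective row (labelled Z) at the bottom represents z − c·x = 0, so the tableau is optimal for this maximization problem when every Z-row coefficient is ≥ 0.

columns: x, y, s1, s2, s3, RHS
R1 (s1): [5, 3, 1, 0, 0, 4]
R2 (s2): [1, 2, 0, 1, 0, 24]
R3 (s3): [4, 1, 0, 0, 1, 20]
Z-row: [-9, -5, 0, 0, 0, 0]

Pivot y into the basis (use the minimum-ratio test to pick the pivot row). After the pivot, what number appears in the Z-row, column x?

Ratio test on column y — row 1: 4/3 = 4/3; row 2: 24/2 = 12; row 3: 20/1 = 20. Minimum is 4/3 at row 1 (s1 leaves); pivot element 3.
Divide row 1 by 3; eliminate column y from the other rows.
Z-row update in column x: -9 − (-5)·(5/3) = -2/3.

-2/3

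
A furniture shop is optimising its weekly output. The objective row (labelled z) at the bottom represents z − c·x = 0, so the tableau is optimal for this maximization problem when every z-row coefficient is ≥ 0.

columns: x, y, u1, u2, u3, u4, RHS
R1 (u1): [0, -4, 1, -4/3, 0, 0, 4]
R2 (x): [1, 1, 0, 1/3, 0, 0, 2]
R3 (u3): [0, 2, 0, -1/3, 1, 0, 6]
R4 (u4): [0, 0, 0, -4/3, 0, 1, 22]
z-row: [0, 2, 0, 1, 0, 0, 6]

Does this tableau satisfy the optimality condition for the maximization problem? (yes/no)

Every z-row coefficient is ≥ 0, so the tableau is optimal.

yes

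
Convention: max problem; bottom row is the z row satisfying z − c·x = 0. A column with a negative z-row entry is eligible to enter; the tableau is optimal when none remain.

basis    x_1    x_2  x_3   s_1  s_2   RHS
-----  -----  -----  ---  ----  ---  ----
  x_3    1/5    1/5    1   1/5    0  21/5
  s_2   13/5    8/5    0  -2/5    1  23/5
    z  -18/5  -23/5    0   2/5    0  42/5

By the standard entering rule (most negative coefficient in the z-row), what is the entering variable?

x_2

Negative z-row entries: x_1: -18/5, x_2: -23/5.
The most negative is -23/5 in column x_2, so x_2 enters.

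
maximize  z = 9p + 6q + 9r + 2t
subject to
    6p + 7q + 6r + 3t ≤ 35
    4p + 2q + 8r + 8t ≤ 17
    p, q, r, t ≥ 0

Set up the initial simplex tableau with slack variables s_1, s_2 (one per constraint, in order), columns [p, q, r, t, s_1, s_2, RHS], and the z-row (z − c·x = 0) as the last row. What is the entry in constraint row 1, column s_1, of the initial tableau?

1

Slack s_1 belongs to constraint 1; its column is the unit vector e_1, so the entry in row 1 is 1.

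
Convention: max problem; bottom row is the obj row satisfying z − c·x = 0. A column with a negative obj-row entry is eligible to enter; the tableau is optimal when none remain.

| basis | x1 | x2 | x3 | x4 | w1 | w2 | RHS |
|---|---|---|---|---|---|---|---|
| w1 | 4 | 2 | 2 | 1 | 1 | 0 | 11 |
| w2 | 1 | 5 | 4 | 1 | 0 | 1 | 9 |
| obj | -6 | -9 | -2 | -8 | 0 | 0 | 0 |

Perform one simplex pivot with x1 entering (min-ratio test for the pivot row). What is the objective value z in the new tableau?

Ratio test on column x1 — row 1: 11/4 = 11/4; row 2: 9/1 = 9. Minimum is 11/4 at row 1 (w1 leaves); pivot element 4.
Pivot on row 1; the obj-row RHS becomes 0 − (-6)·(11/4) = 33/2.

33/2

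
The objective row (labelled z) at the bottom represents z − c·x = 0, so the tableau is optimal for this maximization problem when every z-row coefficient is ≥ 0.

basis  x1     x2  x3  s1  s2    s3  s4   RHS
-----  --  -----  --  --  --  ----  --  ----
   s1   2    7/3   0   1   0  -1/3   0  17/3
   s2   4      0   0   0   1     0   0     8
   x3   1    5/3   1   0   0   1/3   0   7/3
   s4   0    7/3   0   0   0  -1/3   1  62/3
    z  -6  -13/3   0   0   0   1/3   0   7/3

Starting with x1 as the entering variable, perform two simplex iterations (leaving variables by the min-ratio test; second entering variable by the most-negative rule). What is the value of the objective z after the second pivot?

76/5

Ratio test on column x1 — row 1: (17/3)/2 = 17/6; row 2: 8/4 = 2; row 3: (7/3)/1 = 7/3; row 4: entry 0 ≤ 0. Minimum is 2 at row 2 (s2 leaves); pivot element 4.
Pivot on row 2; the z-row RHS becomes 7/3 − (-6)·2 = 43/3.
Next entering variable (most negative z-row entry -13/3): x2.
Ratio test on column x2 — row 1: (5/3)/(7/3) = 5/7; row 2: entry 0 ≤ 0; row 3: (1/3)/(5/3) = 1/5; row 4: (62/3)/(7/3) = 62/7. Minimum is 1/5 at row 3 (x3 leaves); pivot element 5/3.
After the second pivot the z-row RHS is 43/3 − (-13/3)·(1/5) = 76/5.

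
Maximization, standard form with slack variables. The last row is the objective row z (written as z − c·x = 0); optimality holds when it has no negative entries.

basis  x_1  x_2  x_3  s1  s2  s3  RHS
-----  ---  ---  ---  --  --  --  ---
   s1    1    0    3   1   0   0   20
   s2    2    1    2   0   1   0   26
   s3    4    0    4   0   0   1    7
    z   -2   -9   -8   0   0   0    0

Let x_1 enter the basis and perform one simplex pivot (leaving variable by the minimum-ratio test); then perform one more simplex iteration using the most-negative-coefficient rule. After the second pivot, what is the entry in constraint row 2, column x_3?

0

Ratio test on column x_1 — row 1: 20/1 = 20; row 2: 26/2 = 13; row 3: 7/4 = 7/4. Minimum is 7/4 at row 3 (s3 leaves); pivot element 4.
Divide row 3 by 4; eliminate column x_1 from the other rows.
Second iteration: most negative z-row entry is -9 in column x_2, so x_2 enters.
Ratio test on column x_2 — row 1: entry 0 ≤ 0; row 2: (45/2)/1 = 45/2; row 3: entry 0 ≤ 0. Minimum is 45/2 at row 2 (s2 leaves); pivot element 1.
Divide row 2 by 1; eliminate column x_2 from the other rows.
After both pivots, the entry at constraint row 2, column x_3 is 0.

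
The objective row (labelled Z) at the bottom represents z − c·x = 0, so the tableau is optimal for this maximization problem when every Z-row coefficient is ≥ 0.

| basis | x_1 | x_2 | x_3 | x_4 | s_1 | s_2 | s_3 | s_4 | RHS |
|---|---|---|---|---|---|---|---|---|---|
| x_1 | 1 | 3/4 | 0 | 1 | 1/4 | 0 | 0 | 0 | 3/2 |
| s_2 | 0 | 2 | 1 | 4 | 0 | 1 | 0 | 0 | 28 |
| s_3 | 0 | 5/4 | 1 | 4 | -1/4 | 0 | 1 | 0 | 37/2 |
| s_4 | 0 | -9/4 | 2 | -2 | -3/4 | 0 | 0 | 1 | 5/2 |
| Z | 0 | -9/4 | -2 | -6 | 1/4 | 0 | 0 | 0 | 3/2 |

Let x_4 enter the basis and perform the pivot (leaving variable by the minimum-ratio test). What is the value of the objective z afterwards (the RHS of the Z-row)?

21/2

Ratio test on column x_4 — row 1: (3/2)/1 = 3/2; row 2: 28/4 = 7; row 3: (37/2)/4 = 37/8; row 4: entry -2 ≤ 0. Minimum is 3/2 at row 1 (x_1 leaves); pivot element 1.
Pivot on row 1; the Z-row RHS becomes 3/2 − (-6)·(3/2) = 21/2.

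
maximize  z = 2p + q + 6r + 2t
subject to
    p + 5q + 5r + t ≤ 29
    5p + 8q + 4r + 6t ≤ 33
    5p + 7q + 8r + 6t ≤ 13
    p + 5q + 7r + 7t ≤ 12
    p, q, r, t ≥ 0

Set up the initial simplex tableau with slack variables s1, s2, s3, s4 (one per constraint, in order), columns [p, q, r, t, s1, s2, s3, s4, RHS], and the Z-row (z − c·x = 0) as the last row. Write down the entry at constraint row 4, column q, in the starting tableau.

Constraint 4 has coefficient 5 on q.

5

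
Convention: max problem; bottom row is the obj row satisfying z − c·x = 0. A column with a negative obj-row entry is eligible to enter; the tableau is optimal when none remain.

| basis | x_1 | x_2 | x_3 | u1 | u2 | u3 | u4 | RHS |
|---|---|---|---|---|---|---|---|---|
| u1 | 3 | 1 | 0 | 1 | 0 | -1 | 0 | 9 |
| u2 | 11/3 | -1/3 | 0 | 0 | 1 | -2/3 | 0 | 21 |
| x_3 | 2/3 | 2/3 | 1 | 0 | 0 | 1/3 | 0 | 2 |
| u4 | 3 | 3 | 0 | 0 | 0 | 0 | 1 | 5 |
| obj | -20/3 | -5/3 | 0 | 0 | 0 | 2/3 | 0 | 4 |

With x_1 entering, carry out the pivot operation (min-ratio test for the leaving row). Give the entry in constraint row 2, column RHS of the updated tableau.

Ratio test on column x_1 — row 1: 9/3 = 3; row 2: 21/(11/3) = 63/11; row 3: 2/(2/3) = 3; row 4: 5/3 = 5/3. Minimum is 5/3 at row 4 (u4 leaves); pivot element 3.
Divide row 4 by 3; eliminate column x_1 from the other rows.
Row 2 update in column RHS: 21 − (11/3)·(5/3) = 134/9.

134/9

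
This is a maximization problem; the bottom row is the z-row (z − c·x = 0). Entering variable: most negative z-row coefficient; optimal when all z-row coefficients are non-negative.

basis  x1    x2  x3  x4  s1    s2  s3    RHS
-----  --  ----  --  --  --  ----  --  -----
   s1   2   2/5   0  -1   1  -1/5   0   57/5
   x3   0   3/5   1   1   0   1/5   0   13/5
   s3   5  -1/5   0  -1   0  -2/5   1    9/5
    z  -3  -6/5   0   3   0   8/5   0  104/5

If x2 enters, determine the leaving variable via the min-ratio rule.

Column x2 entries and ratios — s1: (57/5)/(2/5) = 57/2; x3: (13/5)/(3/5) = 13/3; s3: -1/5 ≤ 0, skip.
Smallest ratio is 13/3 in the row of x3, so x3 leaves.

x3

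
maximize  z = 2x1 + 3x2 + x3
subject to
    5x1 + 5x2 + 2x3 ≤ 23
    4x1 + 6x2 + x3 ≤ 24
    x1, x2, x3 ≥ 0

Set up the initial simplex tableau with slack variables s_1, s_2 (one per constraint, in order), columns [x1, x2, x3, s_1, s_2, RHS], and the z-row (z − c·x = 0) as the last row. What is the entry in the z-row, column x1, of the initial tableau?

-2

The z-row carries the negated objective coefficients: the x1 entry is -2.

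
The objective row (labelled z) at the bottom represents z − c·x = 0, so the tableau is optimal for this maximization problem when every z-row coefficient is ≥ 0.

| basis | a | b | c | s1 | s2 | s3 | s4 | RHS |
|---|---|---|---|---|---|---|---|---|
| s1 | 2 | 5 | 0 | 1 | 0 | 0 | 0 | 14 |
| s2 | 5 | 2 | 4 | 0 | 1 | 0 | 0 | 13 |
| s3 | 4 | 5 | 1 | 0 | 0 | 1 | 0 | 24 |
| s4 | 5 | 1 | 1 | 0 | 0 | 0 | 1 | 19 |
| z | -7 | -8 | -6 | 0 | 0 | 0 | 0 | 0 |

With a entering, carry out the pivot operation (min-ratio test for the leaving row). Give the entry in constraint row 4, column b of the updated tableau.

-1

Ratio test on column a — row 1: 14/2 = 7; row 2: 13/5 = 13/5; row 3: 24/4 = 6; row 4: 19/5 = 19/5. Minimum is 13/5 at row 2 (s2 leaves); pivot element 5.
Divide row 2 by 5; eliminate column a from the other rows.
Row 4 update in column b: 1 − 5·(2/5) = -1.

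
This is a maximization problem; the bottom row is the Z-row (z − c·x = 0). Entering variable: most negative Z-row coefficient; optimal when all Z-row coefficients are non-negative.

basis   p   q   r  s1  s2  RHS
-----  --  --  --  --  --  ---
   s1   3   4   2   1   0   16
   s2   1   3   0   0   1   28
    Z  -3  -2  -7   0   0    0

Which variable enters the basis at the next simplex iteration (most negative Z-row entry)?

Negative Z-row entries: p: -3, q: -2, r: -7.
The most negative is -7 in column r, so r enters.

r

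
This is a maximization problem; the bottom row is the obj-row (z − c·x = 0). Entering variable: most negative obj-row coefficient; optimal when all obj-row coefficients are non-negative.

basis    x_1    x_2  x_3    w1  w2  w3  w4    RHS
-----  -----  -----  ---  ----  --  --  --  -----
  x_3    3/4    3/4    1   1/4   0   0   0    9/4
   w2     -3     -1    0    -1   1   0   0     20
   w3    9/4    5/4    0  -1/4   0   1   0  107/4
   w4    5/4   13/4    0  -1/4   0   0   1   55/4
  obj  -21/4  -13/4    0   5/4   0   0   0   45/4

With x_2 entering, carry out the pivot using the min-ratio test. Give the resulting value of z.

Ratio test on column x_2 — row 1: (9/4)/(3/4) = 3; row 2: entry -1 ≤ 0; row 3: (107/4)/(5/4) = 107/5; row 4: (55/4)/(13/4) = 55/13. Minimum is 3 at row 1 (x_3 leaves); pivot element 3/4.
Pivot on row 1; the obj-row RHS becomes 45/4 − (-13/4)·3 = 21.

21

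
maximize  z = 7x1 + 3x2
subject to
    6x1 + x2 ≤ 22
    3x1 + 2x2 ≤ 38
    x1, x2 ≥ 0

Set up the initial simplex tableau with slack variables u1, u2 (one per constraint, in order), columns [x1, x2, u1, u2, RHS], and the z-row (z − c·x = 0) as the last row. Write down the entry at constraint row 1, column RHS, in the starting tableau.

22

The RHS of constraint 1 is b_1 = 22.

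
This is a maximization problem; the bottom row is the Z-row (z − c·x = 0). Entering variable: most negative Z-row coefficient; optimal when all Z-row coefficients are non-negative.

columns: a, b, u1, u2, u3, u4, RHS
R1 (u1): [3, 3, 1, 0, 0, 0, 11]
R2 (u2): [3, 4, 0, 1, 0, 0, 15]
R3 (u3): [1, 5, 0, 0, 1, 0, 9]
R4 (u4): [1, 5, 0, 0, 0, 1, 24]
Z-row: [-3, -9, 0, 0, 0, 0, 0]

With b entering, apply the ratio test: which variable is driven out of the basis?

u3

Column b entries and ratios — u1: 11/3 = 11/3; u2: 15/4 = 15/4; u3: 9/5 = 9/5; u4: 24/5 = 24/5.
Smallest ratio is 9/5 in the row of u3, so u3 leaves.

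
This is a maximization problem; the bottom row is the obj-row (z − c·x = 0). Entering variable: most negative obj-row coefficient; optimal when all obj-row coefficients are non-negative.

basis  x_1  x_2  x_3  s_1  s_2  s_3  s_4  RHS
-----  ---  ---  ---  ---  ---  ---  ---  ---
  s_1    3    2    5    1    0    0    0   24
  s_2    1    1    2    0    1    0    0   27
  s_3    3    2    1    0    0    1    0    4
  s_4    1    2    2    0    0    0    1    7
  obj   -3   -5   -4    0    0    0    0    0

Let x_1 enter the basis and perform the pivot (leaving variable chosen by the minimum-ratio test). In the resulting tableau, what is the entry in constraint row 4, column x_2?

4/3

Ratio test on column x_1 — row 1: 24/3 = 8; row 2: 27/1 = 27; row 3: 4/3 = 4/3; row 4: 7/1 = 7. Minimum is 4/3 at row 3 (s_3 leaves); pivot element 3.
Divide row 3 by 3; eliminate column x_1 from the other rows.
Row 4 update in column x_2: 2 − 1·(2/3) = 4/3.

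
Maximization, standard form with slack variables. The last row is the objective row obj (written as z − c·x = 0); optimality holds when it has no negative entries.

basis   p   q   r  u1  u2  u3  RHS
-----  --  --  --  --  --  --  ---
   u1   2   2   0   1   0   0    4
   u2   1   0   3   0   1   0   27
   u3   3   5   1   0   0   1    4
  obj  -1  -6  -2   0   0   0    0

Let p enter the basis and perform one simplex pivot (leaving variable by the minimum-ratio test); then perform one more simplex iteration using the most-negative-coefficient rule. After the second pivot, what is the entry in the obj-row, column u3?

Ratio test on column p — row 1: 4/2 = 2; row 2: 27/1 = 27; row 3: 4/3 = 4/3. Minimum is 4/3 at row 3 (u3 leaves); pivot element 3.
Divide row 3 by 3; eliminate column p from the other rows.
Second iteration: most negative obj-row entry is -13/3 in column q, so q enters.
Ratio test on column q — row 1: entry -4/3 ≤ 0; row 2: entry -5/3 ≤ 0; row 3: (4/3)/(5/3) = 4/5. Minimum is 4/5 at row 3 (p leaves); pivot element 5/3.
Divide row 3 by 5/3; eliminate column q from the other rows.
After both pivots, the entry at the obj-row, column u3 is 6/5.

6/5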